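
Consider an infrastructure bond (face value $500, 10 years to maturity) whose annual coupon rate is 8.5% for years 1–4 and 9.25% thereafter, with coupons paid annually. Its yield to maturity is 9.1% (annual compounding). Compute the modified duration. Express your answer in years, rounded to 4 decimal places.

Periodic yield y = 0.091. First find Macaulay duration:
  t   CF        PV=CF/(1+0.091)^t    t·PV
  1        42.50        38.9551        38.9551
  2        42.50        35.7059        71.4117
  3        42.50        32.7276        98.1829
  4        42.50        29.9978       119.9913
  5        46.25        29.9218       149.6091
  6        46.25        27.4260       164.5563
  7        46.25        25.1384       175.9691
  8        46.25        23.0417       184.3333
  9        46.25        21.1198       190.0778
  10      546.25       228.6356     2,286.3565
  Σ                    492.6698     3,479.4432
P = 492.6698; Macaulay duration = 3,479.4432 / 492.6698 = 7.06242 years.
Modified duration = D_Mac / (1 + y) = 7.06242 / 1.091 = 6.47335 years.

6.4733 years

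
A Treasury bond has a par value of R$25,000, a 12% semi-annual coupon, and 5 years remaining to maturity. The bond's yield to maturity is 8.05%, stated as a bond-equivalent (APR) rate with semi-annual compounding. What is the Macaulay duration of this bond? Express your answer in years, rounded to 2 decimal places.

Periodic yield y = 0.04025. Discount each cash flow and weight by its period:
  t   CF        PV=CF/(1+0.04025)^t    t·PV
  1     1,500.00     1,441.9611     1,441.9611
  2     1,500.00     1,386.1678     2,772.3356
  3     1,500.00     1,332.5333     3,997.6000
  4     1,500.00     1,280.9741     5,123.8965
  5     1,500.00     1,231.4099     6,157.0494
  6     1,500.00     1,183.7634     7,102.5805
  7     1,500.00     1,137.9605     7,965.7235
  8     1,500.00     1,093.9298     8,751.4386
  9     1,500.00     1,051.6028     9,464.4253
  10   26,500.00    17,859.4726   178,594.7258
  Σ                 28,999.7754   231,371.7364
Price P = Σ PV = 28,999.7754.
Macaulay duration = Σ(t·PV) / P = 231,371.7364 / 28,999.7754 = 7.97840 half-year periods.
In years: 7.97840 / 2 = 3.98920 years.

3.99 years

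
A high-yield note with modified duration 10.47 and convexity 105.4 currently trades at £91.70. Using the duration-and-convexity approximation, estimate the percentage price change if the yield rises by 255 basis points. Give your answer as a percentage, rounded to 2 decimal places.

Duration effect: -D_mod·Δy = -10.47 × (+0.0255) = -0.266985
Convexity effect: ½·C·(Δy)² = 0.5 × 105.4 × (0.0255)² = +0.034268175
ΔP/P ≈ -0.266985 + 0.034268175 = -0.232716825
= -23.2716825%.

-23.27%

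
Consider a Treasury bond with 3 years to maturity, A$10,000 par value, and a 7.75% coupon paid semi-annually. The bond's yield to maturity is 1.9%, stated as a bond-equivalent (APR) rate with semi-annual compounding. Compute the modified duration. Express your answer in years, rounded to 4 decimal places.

Periodic yield y = 0.0095. First find Macaulay duration:
  t   CF        PV=CF/(1+0.0095)^t    t·PV
  1       387.50       383.8534       383.8534
  2       387.50       380.2411       760.4822
  3       387.50       376.6628     1,129.9884
  4       387.50       373.1182     1,492.4727
  5       387.50       369.6069     1,848.0346
  6    10,387.50     9,814.6111    58,887.6668
  Σ                 11,698.0935    64,502.4981
P = 11,698.0935; Macaulay duration = 64,502.4981 / 11,698.0935 = 5.51393 half-year periods = 2.75697 years.
Modified duration = D_Mac / (1 + y) = 2.75697 / 1.0095 = 2.73102 years.

2.7310 years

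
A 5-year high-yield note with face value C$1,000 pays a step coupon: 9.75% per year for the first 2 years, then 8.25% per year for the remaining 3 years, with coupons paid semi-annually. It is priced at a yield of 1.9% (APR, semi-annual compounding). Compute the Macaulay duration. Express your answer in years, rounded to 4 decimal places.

4.2435 years

Periodic yield y = 0.0095. Discount each cash flow and weight by its period:
  t   CF        PV=CF/(1+0.0095)^t    t·PV
  1        48.75        48.2912        48.2912
  2        48.75        47.8368        95.6736
  3        48.75        47.3866       142.1598
  4        48.75        46.9407       187.7627
  5        41.25        39.3453       196.7263
  6        41.25        38.9750       233.8499
  7        41.25        38.6082       270.2575
  8        41.25        38.2449       305.9591
  9        41.25        37.8850       340.9648
  10    1,041.25       947.3093     9,473.0926
  Σ                  1,330.8229    11,294.7375
Price P = Σ PV = 1,330.8229.
Macaulay duration = Σ(t·PV) / P = 11,294.7375 / 1,330.8229 = 8.48703 half-year periods.
In years: 8.48703 / 2 = 4.24352 years.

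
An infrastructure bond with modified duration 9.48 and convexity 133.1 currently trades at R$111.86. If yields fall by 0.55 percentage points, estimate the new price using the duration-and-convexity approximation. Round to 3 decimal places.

Duration effect: -D_mod·Δy = -9.48 × (-0.0055) = +0.052140
Convexity effect: ½·C·(Δy)² = 0.5 × 133.1 × (-0.0055)² = +0.0020131375
ΔP/P ≈ +0.052140 + 0.0020131375 = +0.0541531375
New price ≈ 111.86 × (1 + 0.0541531375) = 117.91756996075.

R$117.918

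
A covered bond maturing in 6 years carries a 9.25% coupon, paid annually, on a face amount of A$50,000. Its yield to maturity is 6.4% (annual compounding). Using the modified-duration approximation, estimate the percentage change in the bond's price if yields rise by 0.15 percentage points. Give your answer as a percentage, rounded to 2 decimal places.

-0.70%

Periodic yield y = 0.064. Modified duration first:
  t   CF        PV=CF/(1+0.064)^t    t·PV
  1     4,625.00     4,346.8045     4,346.8045
  2     4,625.00     4,085.3426     8,170.6852
  3     4,625.00     3,839.6077    11,518.8231
  4     4,625.00     3,608.6538    14,434.6154
  5     4,625.00     3,391.5920    16,957.9598
  6    54,625.00    37,647.9803   225,887.8816
  Σ                 56,919.9809   281,316.7696
P = 56,919.9809; D_Mac = 4.94232 yrs; D_mod = 4.94232/(1+0.064) = 4.64504 yrs.
ΔP/P ≈ -D_mod · Δy = -4.64504 × (+0.0015) = -0.006968 = -0.6968%.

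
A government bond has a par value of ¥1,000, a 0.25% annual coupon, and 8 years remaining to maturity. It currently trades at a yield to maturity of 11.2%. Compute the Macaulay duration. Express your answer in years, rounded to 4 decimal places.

Periodic yield y = 0.112. Discount each cash flow and weight by its year:
  t   CF        PV=CF/(1+0.112)^t    t·PV
  1         2.50         2.2482         2.2482
  2         2.50         2.0218         4.0435
  3         2.50         1.8181         5.4544
  4         2.50         1.6350         6.5400
  5         2.50         1.4703         7.3517
  6         2.50         1.3222         7.9335
  7         2.50         1.1891         8.3235
  8     1,002.50       428.7914     3,430.3313
  Σ                    440.4962     3,472.2261
Price P = Σ PV = 440.4962.
Macaulay duration = Σ(t·PV) / P = 3,472.2261 / 440.4962 = 7.88253 years.

7.8825 years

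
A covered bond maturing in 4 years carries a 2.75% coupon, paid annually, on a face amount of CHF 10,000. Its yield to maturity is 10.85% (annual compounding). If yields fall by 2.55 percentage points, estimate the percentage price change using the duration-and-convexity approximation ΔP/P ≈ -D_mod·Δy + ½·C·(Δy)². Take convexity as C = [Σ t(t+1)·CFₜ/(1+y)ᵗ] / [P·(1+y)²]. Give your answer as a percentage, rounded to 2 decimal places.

With y = 0.1085:
  t   CF        PV=CF/(1+0.1085)^t    t·PV        t(t+1)·PV
  1       275.00       248.0830       248.0830         496.1660
  2       275.00       223.8006       447.6013       1,342.8038
  3       275.00       201.8950       605.6851       2,422.7402
  4    10,275.00     6,805.1710    27,220.6839     136,103.4194
  Σ                  7,478.9496    28,522.0532     140,365.1294
P = 7,478.9496; D_Mac = 3.81364 yrs; D_mod = 3.44036 yrs; C = 15.27380.
Duration effect: -3.44036 × (-0.0255) = +0.087729
Convexity effect: 0.5 × 15.27380 × (-0.0255)² = +0.0049659
ΔP/P ≈ +0.087729 + 0.0049659 = +0.092695 = +9.2695%.

+9.27%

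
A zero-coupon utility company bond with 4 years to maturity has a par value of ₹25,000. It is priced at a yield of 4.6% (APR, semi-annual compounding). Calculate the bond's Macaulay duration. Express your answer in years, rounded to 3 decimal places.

4.000 years

A zero-coupon bond has a single cash flow at maturity, so its Macaulay duration equals its maturity: 4 years.
(Equivalently: 8 semi-annual periods ÷ 2 = 4 years.)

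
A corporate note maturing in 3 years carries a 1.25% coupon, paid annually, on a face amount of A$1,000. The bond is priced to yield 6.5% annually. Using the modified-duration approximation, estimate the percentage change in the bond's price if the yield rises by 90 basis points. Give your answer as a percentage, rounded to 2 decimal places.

-2.50%

Periodic yield y = 0.065. Modified duration first:
  t   CF        PV=CF/(1+0.065)^t    t·PV
  1        12.50        11.7371        11.7371
  2        12.50        11.0207        22.0415
  3     1,012.50       838.1972     2,514.5916
  Σ                    860.9550     2,548.3702
P = 860.9550; D_Mac = 2.95993 yrs; D_mod = 2.95993/(1+0.065) = 2.77928 yrs.
ΔP/P ≈ -D_mod · Δy = -2.77928 × (+0.009) = -0.025014 = -2.5014%.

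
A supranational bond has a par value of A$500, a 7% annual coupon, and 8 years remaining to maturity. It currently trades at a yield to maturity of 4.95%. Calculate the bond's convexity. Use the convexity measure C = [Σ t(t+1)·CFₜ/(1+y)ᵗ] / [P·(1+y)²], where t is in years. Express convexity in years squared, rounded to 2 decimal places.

49.20

With y = 0.0495:
  t   CF        PV=CF/(1+0.0495)^t    t·PV        t(t+1)·PV
  1        35.00        33.3492        33.3492          66.6984
  2        35.00        31.7763        63.5526         190.6577
  3        35.00        30.2775        90.8326         363.3306
  4        35.00        28.8495       115.3980         576.9900
  5        35.00        27.4888       137.4440         824.6641
  6        35.00        26.1923       157.1537       1,100.0760
  7        35.00        24.9569       174.6984       1,397.5874
  8       535.00       363.4915     2,907.9319      26,171.3867
  Σ                    566.3820     3,680.3604      30,691.3909
P = 566.3820.
Convexity = Σ t(t+1)·PV / [P·(1+y)²] = 30,691.3909 / (566.3820 × 1.101450) = 49.19741.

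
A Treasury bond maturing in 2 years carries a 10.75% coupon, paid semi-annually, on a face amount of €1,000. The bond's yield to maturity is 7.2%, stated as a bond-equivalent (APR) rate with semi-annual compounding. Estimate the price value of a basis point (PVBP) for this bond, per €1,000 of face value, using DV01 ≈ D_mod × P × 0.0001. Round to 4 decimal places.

Periodic yield y = 0.036.
  t   CF        PV=CF/(1+0.036)^t    t·PV
  1        53.75        51.8822        51.8822
  2        53.75        50.0794       100.1588
  3        53.75        48.3392       145.0175
  4     1,053.75       914.7419     3,658.9675
  Σ                  1,065.0427     3,956.0261
P = 1,065.0427; D_Mac = 3.71443 half-year periods = 1.85721 yrs; D_mod = 1.79268 yrs.
DV01 ≈ 1.79268 × 1,065.0427 × 0.0001 = 0.190928.

€0.1909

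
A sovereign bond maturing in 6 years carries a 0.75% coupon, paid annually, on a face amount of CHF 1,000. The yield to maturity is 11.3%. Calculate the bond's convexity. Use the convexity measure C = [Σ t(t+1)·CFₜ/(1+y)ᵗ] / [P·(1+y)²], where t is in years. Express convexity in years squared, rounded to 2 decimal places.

32.73

With y = 0.113:
  t   CF        PV=CF/(1+0.113)^t    t·PV        t(t+1)·PV
  1         7.50         6.7385         6.7385          13.4771
  2         7.50         6.0544        12.1088          36.3264
  3         7.50         5.4397        16.3191          65.2765
  4         7.50         4.8874        19.5497          97.7486
  5         7.50         4.3912        21.9561         131.7367
  6     1,007.50       529.9978     3,179.9868      22,259.9077
  Σ                    557.5091     3,256.6591      22,604.4730
P = 557.5091.
Convexity = Σ t(t+1)·PV / [P·(1+y)²] = 22,604.4730 / (557.5091 × 1.238769) = 32.73046.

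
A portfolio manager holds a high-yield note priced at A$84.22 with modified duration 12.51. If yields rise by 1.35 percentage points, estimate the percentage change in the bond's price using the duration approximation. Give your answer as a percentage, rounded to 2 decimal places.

Duration approximation: ΔP/P ≈ -D_mod · Δy = -12.51 × (+0.0135) = -0.168885.
As a percentage: -16.8885%.

-16.89%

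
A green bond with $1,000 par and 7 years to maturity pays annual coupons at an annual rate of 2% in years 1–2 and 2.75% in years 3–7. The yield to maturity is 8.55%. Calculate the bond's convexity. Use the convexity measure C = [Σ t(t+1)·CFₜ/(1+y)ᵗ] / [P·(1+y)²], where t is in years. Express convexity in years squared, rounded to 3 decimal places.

42.347

With y = 0.0855:
  t   CF        PV=CF/(1+0.0855)^t    t·PV        t(t+1)·PV
  1        20.00        18.4247        18.4247          36.8494
  2        20.00        16.9735        33.9469         101.8408
  3        27.50        21.5002        64.5007         258.0028
  4        27.50        19.8068        79.2270         396.1351
  5        27.50        18.2467        91.2333         547.4000
  6        27.50        16.8095       100.8568         705.9973
  7     1,027.50       578.5928     4,050.1497      32,401.1976
  Σ                    690.3541     4,438.3391      34,447.4230
P = 690.3541.
Convexity = Σ t(t+1)·PV / [P·(1+y)²] = 34,447.4230 / (690.3541 × 1.178310) = 42.34725.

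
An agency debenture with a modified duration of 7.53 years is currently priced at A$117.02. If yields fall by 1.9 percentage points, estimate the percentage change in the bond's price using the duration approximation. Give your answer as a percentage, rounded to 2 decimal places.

+14.31%

Duration approximation: ΔP/P ≈ -D_mod · Δy = -7.53 × (-0.019) = +0.143070.
As a percentage: +14.3070%.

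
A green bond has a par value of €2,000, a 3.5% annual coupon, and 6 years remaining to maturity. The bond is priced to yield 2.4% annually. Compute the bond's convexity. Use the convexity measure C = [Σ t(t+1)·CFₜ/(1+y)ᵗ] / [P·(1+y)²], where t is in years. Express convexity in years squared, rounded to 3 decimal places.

With y = 0.024:
  t   CF        PV=CF/(1+0.024)^t    t·PV        t(t+1)·PV
  1        70.00        68.3594        68.3594         136.7188
  2        70.00        66.7572       133.5144         400.5432
  3        70.00        65.1926       195.5777         782.3110
  4        70.00        63.6646       254.6585       1,273.2926
  5        70.00        62.1725       310.8624       1,865.1747
  6     2,070.00     1,795.4388    10,772.6328      75,408.4295
  Σ                  2,121.5851    11,735.6053      79,866.4697
P = 2,121.5851.
Convexity = Σ t(t+1)·PV / [P·(1+y)²] = 79,866.4697 / (2,121.5851 × 1.048576) = 35.90080.

35.901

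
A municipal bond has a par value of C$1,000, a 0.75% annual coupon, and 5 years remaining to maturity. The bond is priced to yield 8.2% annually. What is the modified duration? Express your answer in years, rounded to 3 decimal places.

Periodic yield y = 0.082. First find Macaulay duration:
  t   CF        PV=CF/(1+0.082)^t    t·PV
  1         7.50         6.9316         6.9316
  2         7.50         6.4063        12.8126
  3         7.50         5.9208        17.7624
  4         7.50         5.4721        21.8883
  5     1,007.50       679.3737     3,396.8687
  Σ                    704.1045     3,456.2635
P = 704.1045; Macaulay duration = 3,456.2635 / 704.1045 = 4.90874 years.
Modified duration = D_Mac / (1 + y) = 4.90874 / 1.082 = 4.53673 years.

4.537 years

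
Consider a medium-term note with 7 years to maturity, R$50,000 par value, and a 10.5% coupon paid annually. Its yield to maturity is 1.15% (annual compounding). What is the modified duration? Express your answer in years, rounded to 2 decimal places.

5.62 years

Periodic yield y = 0.0115. First find Macaulay duration:
  t   CF        PV=CF/(1+0.0115)^t    t·PV
  1     5,250.00     5,190.3114     5,190.3114
  2     5,250.00     5,131.3015    10,262.6029
  3     5,250.00     5,072.9624    15,218.8872
  4     5,250.00     5,015.2866    20,061.1464
  5     5,250.00     4,958.2665    24,791.3326
  6     5,250.00     4,901.8947    29,411.3684
  7    55,250.00    51,000.1053   357,000.7370
  Σ                 81,270.1284   461,936.3858
P = 81,270.1284; Macaulay duration = 461,936.3858 / 81,270.1284 = 5.68396 years.
Modified duration = D_Mac / (1 + y) = 5.68396 / 1.0115 = 5.61934 years.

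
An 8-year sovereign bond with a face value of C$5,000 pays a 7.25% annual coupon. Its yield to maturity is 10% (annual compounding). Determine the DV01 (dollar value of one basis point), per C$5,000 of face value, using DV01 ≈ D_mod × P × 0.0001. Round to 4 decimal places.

Periodic yield y = 0.1.
  t   CF        PV=CF/(1+0.1)^t    t·PV
  1       362.50       329.5455       329.5455
  2       362.50       299.5868       599.1736
  3       362.50       272.3516       817.0548
  4       362.50       247.5924       990.3695
  5       362.50       225.0840     1,125.4199
  6       362.50       204.6218     1,227.7308
  7       362.50       186.0198     1,302.1387
  8     5,362.50     2,501.6458    20,013.1666
  Σ                  4,266.4476    26,404.5994
P = 4,266.4476; D_Mac = 6.18890 yrs; D_mod = 5.62627 yrs.
DV01 ≈ 5.62627 × 4,266.4476 × 0.0001 = 2.400418.

C$2.4004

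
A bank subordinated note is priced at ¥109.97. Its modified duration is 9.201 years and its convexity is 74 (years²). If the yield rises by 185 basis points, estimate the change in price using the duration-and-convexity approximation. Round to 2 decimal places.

Duration effect: -D_mod·Δy = -9.201 × (+0.0185) = -0.1702185
Convexity effect: ½·C·(Δy)² = 0.5 × 74 × (0.0185)² = +0.01266325
ΔP/P ≈ -0.1702185 + 0.01266325 = -0.15755525
ΔP ≈ 109.97 × (-0.15755525) = -17.3263508425.

-¥17.33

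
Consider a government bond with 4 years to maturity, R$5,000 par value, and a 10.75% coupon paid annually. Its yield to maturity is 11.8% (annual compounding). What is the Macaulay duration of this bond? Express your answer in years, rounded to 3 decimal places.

Periodic yield y = 0.118. Discount each cash flow and weight by its year:
  t   CF        PV=CF/(1+0.118)^t    t·PV
  1       537.50       480.7692       480.7692
  2       537.50       430.0261       860.0523
  3       537.50       384.6388     1,153.9163
  4     5,537.50     3,544.4310    14,177.7240
  Σ                  4,839.8651    16,672.4618
Price P = Σ PV = 4,839.8651.
Macaulay duration = Σ(t·PV) / P = 16,672.4618 / 4,839.8651 = 3.44482 years.

3.445 years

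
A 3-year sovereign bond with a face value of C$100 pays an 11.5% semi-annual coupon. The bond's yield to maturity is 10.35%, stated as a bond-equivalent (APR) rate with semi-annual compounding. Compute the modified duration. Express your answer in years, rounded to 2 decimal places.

Periodic yield y = 0.05175. First find Macaulay duration:
  t   CF        PV=CF/(1+0.05175)^t    t·PV
  1         5.75         5.4671         5.4671
  2         5.75         5.1981        10.3962
  3         5.75         4.9423        14.8269
  4         5.75         4.6991        18.7965
  5         5.75         4.4679        22.3396
  6       105.75        78.1277       468.7664
  Σ                    102.9023       540.5927
P = 102.9023; Macaulay duration = 540.5927 / 102.9023 = 5.25346 half-year periods = 2.62673 years.
Modified duration = D_Mac / (1 + y) = 2.62673 / 1.05175 = 2.49748 years.

2.50 years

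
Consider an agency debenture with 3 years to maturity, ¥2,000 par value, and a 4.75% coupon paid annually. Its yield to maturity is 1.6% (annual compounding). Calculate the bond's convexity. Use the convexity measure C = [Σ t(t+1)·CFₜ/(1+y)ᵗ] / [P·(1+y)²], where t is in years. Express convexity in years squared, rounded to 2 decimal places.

10.97

With y = 0.016:
  t   CF        PV=CF/(1+0.016)^t    t·PV        t(t+1)·PV
  1        95.00        93.5039        93.5039         187.0079
  2        95.00        92.0314       184.0629         552.1886
  3     2,095.00     1,997.5741     5,992.7224      23,970.8895
  Σ                  2,183.1095     6,270.2892      24,710.0860
P = 2,183.1095.
Convexity = Σ t(t+1)·PV / [P·(1+y)²] = 24,710.0860 / (2,183.1095 × 1.032256) = 10.96507.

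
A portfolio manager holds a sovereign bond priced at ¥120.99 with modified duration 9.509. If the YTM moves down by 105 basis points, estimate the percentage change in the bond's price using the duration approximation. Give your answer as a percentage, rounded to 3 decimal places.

+9.984%

Duration approximation: ΔP/P ≈ -D_mod · Δy = -9.509 × (-0.0105) = +0.0998445.
As a percentage: +9.98445%.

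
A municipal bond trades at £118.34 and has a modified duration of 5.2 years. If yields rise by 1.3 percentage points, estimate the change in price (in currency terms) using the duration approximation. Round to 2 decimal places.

Duration approximation: ΔP/P ≈ -D_mod · Δy = -5.2 × (+0.013) = -0.067600.
ΔP ≈ 118.34 × (-0.067600) = -7.999784.

-£8.00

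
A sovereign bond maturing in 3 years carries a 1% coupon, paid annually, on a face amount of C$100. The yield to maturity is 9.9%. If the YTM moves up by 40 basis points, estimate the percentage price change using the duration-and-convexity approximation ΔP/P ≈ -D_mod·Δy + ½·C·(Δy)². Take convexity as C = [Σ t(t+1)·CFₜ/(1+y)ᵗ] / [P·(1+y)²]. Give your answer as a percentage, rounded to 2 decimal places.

With y = 0.099:
  t   CF        PV=CF/(1+0.099)^t    t·PV        t(t+1)·PV
  1         1.00         0.9099         0.9099           1.8198
  2         1.00         0.8280         1.6559           4.9677
  3       101.00        76.0901       228.2704         913.0815
  Σ                     77.8280       230.8362         919.8690
P = 77.8280; D_Mac = 2.96598 yrs; D_mod = 2.69880 yrs; C = 9.78576.
Duration effect: -2.69880 × (+0.004) = -0.010795
Convexity effect: 0.5 × 9.78576 × (0.004)² = +0.0000783
ΔP/P ≈ -0.010795 + 0.0000783 = -0.010717 = -1.0717%.

-1.07%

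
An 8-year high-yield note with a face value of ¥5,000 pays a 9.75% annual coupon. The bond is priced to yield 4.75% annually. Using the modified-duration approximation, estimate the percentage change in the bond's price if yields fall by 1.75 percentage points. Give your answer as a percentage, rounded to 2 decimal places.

+10.36%

Periodic yield y = 0.0475. Modified duration first:
  t   CF        PV=CF/(1+0.0475)^t    t·PV
  1       487.50       465.3938       465.3938
  2       487.50       444.2900       888.5800
  3       487.50       424.1432     1,272.4296
  4       487.50       404.9100     1,619.6400
  5       487.50       386.5489     1,932.7446
  6       487.50       369.0204     2,214.1227
  7       487.50       352.2868     2,466.0078
  8     5,487.50     3,785.6659    30,285.3270
  Σ                  6,632.2591    41,144.2455
P = 6,632.2591; D_Mac = 6.20365 yrs; D_mod = 6.20365/(1+0.0475) = 5.92234 yrs.
ΔP/P ≈ -D_mod · Δy = -5.92234 × (-0.0175) = +0.103641 = +10.3641%.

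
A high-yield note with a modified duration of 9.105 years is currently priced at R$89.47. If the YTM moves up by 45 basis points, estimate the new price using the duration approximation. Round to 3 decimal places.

Duration approximation: ΔP/P ≈ -D_mod · Δy = -9.105 × (+0.0045) = -0.0409725.
New price ≈ 89.47 × (1 - 0.0409725) = 85.804190425.

R$85.804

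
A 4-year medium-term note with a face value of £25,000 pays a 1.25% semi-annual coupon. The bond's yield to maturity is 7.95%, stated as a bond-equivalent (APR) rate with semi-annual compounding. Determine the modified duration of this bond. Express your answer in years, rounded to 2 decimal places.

Periodic yield y = 0.03975. First find Macaulay duration:
  t   CF        PV=CF/(1+0.03975)^t    t·PV
  1       156.25       150.2765       150.2765
  2       156.25       144.5314       289.0628
  3       156.25       139.0059       417.0177
  4       156.25       133.6917       534.7666
  5       156.25       128.5806       642.9029
  6       156.25       123.6649       741.9894
  7       156.25       118.9371       832.5600
  8    25,156.25    18,416.8126   147,334.5011
  Σ                 19,355.5007   150,943.0770
P = 19,355.5007; Macaulay duration = 150,943.0770 / 19,355.5007 = 7.79846 half-year periods = 3.89923 years.
Modified duration = D_Mac / (1 + y) = 3.89923 / 1.03975 = 3.75016 years.

3.75 years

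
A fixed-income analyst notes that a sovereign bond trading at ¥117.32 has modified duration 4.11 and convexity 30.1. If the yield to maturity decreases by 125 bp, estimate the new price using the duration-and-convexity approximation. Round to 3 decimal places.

Duration effect: -D_mod·Δy = -4.11 × (-0.0125) = +0.051375
Convexity effect: ½·C·(Δy)² = 0.5 × 30.1 × (-0.0125)² = +0.0023515625
ΔP/P ≈ +0.051375 + 0.0023515625 = +0.0537265625
New price ≈ 117.32 × (1 + 0.0537265625) = 123.6232003125.

¥123.623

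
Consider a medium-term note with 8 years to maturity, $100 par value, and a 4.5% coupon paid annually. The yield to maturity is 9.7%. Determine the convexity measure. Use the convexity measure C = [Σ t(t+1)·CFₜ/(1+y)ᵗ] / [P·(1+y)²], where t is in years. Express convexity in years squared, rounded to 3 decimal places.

With y = 0.097:
  t   CF        PV=CF/(1+0.097)^t    t·PV        t(t+1)·PV
  1         4.50         4.1021         4.1021           8.2042
  2         4.50         3.7394         7.4788          22.4363
  3         4.50         3.4087        10.2262          40.9048
  4         4.50         3.1073        12.4293          62.1464
  5         4.50         2.8326        14.1628          84.9769
  6         4.50         2.5821        15.4926         108.4481
  7         4.50         2.3538        16.4765         131.8118
  8       104.50        49.8268       398.6147       3,587.5319
  Σ                     71.9528       478.9828       4,046.4602
P = 71.9528.
Convexity = Σ t(t+1)·PV / [P·(1+y)²] = 4,046.4602 / (71.9528 × 1.203409) = 46.73200.

46.732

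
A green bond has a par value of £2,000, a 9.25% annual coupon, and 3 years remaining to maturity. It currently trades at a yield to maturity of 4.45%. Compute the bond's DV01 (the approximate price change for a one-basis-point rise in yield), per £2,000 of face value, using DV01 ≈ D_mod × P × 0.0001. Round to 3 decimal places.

£0.600

Periodic yield y = 0.0445.
  t   CF        PV=CF/(1+0.0445)^t    t·PV
  1       185.00       177.1182       177.1182
  2       185.00       169.5723       339.1445
  3     2,185.00     1,917.4591     5,752.3773
  Σ                  2,264.1496     6,268.6401
P = 2,264.1496; D_Mac = 2.76865 yrs; D_mod = 2.65070 yrs.
DV01 ≈ 2.65070 × 2,264.1496 × 0.0001 = 0.600157.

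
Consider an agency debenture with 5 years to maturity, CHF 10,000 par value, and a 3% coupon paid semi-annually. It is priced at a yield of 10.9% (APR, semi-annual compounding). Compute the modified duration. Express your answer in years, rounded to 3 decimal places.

4.364 years

Periodic yield y = 0.0545. First find Macaulay duration:
  t   CF        PV=CF/(1+0.0545)^t    t·PV
  1       150.00       142.2475       142.2475
  2       150.00       134.8957       269.7914
  3       150.00       127.9238       383.7715
  4       150.00       121.3123       485.2493
  5       150.00       115.0425       575.2125
  6       150.00       109.0967       654.5804
  7       150.00       103.4583       724.2078
  8       150.00        98.1112       784.8896
  9       150.00        93.0405       837.3644
  10   10,150.00     5,970.3556    59,703.5564
  Σ                  7,015.4842    64,560.8709
P = 7,015.4842; Macaulay duration = 64,560.8709 / 7,015.4842 = 9.20263 half-year periods = 4.60131 years.
Modified duration = D_Mac / (1 + y) = 4.60131 / 1.0545 = 4.36350 years.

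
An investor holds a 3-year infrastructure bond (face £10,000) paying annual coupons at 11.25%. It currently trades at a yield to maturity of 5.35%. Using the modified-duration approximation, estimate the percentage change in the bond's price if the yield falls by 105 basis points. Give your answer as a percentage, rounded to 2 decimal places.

Periodic yield y = 0.0535. Modified duration first:
  t   CF        PV=CF/(1+0.0535)^t    t·PV
  1     1,125.00     1,067.8690     1,067.8690
  2     1,125.00     1,013.6393     2,027.2786
  3    11,125.00     9,514.7285    28,544.1855
  Σ                 11,596.2368    31,639.3331
P = 11,596.2368; D_Mac = 2.72841 yrs; D_mod = 2.72841/(1+0.0535) = 2.58986 yrs.
ΔP/P ≈ -D_mod · Δy = -2.58986 × (-0.0105) = +0.027193 = +2.7193%.

+2.72%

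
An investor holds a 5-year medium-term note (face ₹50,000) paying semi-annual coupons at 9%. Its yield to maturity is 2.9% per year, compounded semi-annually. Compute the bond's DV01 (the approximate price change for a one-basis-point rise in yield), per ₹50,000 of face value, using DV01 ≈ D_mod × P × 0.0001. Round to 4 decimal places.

₹26.8565

Periodic yield y = 0.0145.
  t   CF        PV=CF/(1+0.0145)^t    t·PV
  1     2,250.00     2,217.8413     2,217.8413
  2     2,250.00     2,186.1422     4,372.2845
  3     2,250.00     2,154.8962     6,464.6887
  4     2,250.00     2,124.0968     8,496.3874
  5     2,250.00     2,093.7376    10,468.6882
  6     2,250.00     2,063.8124    12,382.8742
  7     2,250.00     2,034.3148    14,240.2036
  8     2,250.00     2,005.2388    16,041.9107
  9     2,250.00     1,976.5784    17,789.2060
  10   52,250.00    45,244.4987   452,444.9874
  Σ                 64,101.1575   544,919.0720
P = 64,101.1575; D_Mac = 8.50092 half-year periods = 4.25046 yrs; D_mod = 4.18971 yrs.
DV01 ≈ 4.18971 × 64,101.1575 × 0.0001 = 26.856534.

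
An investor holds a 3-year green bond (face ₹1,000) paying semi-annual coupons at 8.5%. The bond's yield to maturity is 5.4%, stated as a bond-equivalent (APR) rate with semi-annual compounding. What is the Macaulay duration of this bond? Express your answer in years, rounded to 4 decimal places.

Periodic yield y = 0.027. Discount each cash flow and weight by its period:
  t   CF        PV=CF/(1+0.027)^t    t·PV
  1        42.50        41.3827        41.3827
  2        42.50        40.2947        80.5894
  3        42.50        39.2354       117.7061
  4        42.50        38.2039       152.8154
  5        42.50        37.1995       185.9973
  6     1,042.50       888.4918     5,330.9505
  Σ                  1,084.8078     5,909.4414
Price P = Σ PV = 1,084.8078.
Macaulay duration = Σ(t·PV) / P = 5,909.4414 / 1,084.8078 = 5.44745 half-year periods.
In years: 5.44745 / 2 = 2.72373 years.

2.7237 years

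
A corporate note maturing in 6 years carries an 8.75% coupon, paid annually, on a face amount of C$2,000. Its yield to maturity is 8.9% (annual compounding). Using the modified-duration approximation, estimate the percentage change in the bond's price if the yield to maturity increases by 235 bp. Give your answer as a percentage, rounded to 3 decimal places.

-10.598%

Periodic yield y = 0.089. Modified duration first:
  t   CF        PV=CF/(1+0.089)^t    t·PV
  1       175.00       160.6979       160.6979
  2       175.00       147.5646       295.1293
  3       175.00       135.5047       406.5141
  4       175.00       124.4304       497.7216
  5       175.00       114.2612       571.3058
  6     2,175.00     1,304.0432     7,824.2593
  Σ                  1,986.5020     9,755.6280
P = 1,986.5020; D_Mac = 4.91096 yrs; D_mod = 4.91096/(1+0.089) = 4.50960 yrs.
ΔP/P ≈ -D_mod · Δy = -4.50960 × (+0.0235) = -0.105976 = -10.5976%.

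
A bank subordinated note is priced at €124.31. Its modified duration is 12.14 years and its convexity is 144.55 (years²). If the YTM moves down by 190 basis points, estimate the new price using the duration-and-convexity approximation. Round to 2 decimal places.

€156.23

Duration effect: -D_mod·Δy = -12.14 × (-0.019) = +0.230660
Convexity effect: ½·C·(Δy)² = 0.5 × 144.55 × (-0.019)² = +0.026091275
ΔP/P ≈ +0.230660 + 0.026091275 = +0.256751275
New price ≈ 124.31 × (1 + 0.256751275) = 156.22675099525.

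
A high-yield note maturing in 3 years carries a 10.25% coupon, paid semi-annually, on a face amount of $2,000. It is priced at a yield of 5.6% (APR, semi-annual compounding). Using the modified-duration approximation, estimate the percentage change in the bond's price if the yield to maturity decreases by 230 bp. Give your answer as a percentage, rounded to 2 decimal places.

Periodic yield y = 0.028. Modified duration first:
  t   CF        PV=CF/(1+0.028)^t    t·PV
  1       102.50        99.7082        99.7082
  2       102.50        96.9924       193.9848
  3       102.50        94.3506       283.0517
  4       102.50        91.7807       367.1228
  5       102.50        89.2808       446.4042
  6     2,102.50     1,781.4651    10,688.7905
  Σ                  2,253.5778    12,079.0623
P = 2,253.5778; D_Mac = 5.35995 half-year periods = 2.67997 yrs; D_mod = 2.67997/(1+0.028) = 2.60698 yrs.
ΔP/P ≈ -D_mod · Δy = -2.60698 × (-0.023) = +0.059961 = +5.9961%.

+6.00%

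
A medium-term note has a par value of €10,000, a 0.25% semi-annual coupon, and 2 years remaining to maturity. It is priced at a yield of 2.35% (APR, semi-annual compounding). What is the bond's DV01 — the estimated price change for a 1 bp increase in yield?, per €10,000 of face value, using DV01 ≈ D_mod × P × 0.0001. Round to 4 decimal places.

€1.8925

Periodic yield y = 0.01175.
  t   CF        PV=CF/(1+0.01175)^t    t·PV
  1        12.50        12.3548        12.3548
  2        12.50        12.2113        24.4227
  3        12.50        12.0695        36.2086
  4    10,012.50     9,555.4177    38,221.6708
  Σ                  9,592.0534    38,294.6570
P = 9,592.0534; D_Mac = 3.99233 half-year periods = 1.99617 yrs; D_mod = 1.97298 yrs.
DV01 ≈ 1.97298 × 9,592.0534 × 0.0001 = 1.892496.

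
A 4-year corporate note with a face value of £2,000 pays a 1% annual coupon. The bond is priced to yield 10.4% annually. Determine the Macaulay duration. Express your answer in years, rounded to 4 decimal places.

3.9276 years

Periodic yield y = 0.104. Discount each cash flow and weight by its year:
  t   CF        PV=CF/(1+0.104)^t    t·PV
  1        20.00        18.1159        18.1159
  2        20.00        16.4094        32.8187
  3        20.00        14.8636        44.5907
  4     2,020.00     1,359.8001     5,439.2005
  Σ                  1,409.1890     5,534.7258
Price P = Σ PV = 1,409.1890.
Macaulay duration = Σ(t·PV) / P = 5,534.7258 / 1,409.1890 = 3.92760 years.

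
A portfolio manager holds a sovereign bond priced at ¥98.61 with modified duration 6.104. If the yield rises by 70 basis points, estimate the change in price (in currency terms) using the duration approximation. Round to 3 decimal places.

-¥4.213

Duration approximation: ΔP/P ≈ -D_mod · Δy = -6.104 × (+0.007) = -0.042728.
ΔP ≈ 98.61 × (-0.042728) = -4.21340808.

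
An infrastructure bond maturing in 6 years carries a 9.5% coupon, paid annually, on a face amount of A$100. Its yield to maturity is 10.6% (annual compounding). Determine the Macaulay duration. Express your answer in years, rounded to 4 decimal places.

4.8087 years

Periodic yield y = 0.106. Discount each cash flow and weight by its year:
  t   CF        PV=CF/(1+0.106)^t    t·PV
  1         9.50         8.5895         8.5895
  2         9.50         7.7663        15.5326
  3         9.50         7.0220        21.0659
  4         9.50         6.3490        25.3959
  5         9.50         5.7405        28.7024
  6       109.50        59.8251       358.9505
  Σ                     95.2923       458.2367
Price P = Σ PV = 95.2923.
Macaulay duration = Σ(t·PV) / P = 458.2367 / 95.2923 = 4.80875 years.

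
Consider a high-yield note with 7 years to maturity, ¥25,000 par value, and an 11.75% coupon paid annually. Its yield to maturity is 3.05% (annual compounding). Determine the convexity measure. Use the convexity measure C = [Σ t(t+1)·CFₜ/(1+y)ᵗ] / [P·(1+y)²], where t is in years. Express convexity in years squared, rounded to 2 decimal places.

With y = 0.0305:
  t   CF        PV=CF/(1+0.0305)^t    t·PV        t(t+1)·PV
  1     2,937.50     2,850.5580     2,850.5580       5,701.1160
  2     2,937.50     2,766.1892     5,532.3784      16,597.1353
  3     2,937.50     2,684.3175     8,052.9526      32,211.8103
  4     2,937.50     2,604.8690    10,419.4761      52,097.3804
  5     2,937.50     2,527.7720    12,638.8599      75,833.1593
  6     2,937.50     2,452.9568    14,717.7408     103,024.1853
  7    27,937.50    22,638.7043   158,470.9304   1,267,767.4431
  Σ                 38,525.3668   212,682.8961   1,553,232.2296
P = 38,525.3668.
Convexity = Σ t(t+1)·PV / [P·(1+y)²] = 1,553,232.2296 / (38,525.3668 × 1.061930) = 37.96589.

37.97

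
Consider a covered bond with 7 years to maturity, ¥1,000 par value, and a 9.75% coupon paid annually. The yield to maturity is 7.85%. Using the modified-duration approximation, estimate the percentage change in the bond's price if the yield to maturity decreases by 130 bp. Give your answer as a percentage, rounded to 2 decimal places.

Periodic yield y = 0.0785. Modified duration first:
  t   CF        PV=CF/(1+0.0785)^t    t·PV
  1        97.50        90.4033        90.4033
  2        97.50        83.8232       167.6464
  3        97.50        77.7220       233.1661
  4        97.50        72.0649       288.2598
  5        97.50        66.8196       334.0980
  6        97.50        61.9560       371.7363
  7     1,097.50       646.6414     4,526.4896
  Σ                  1,099.4305     6,011.7995
P = 1,099.4305; D_Mac = 5.46810 yrs; D_mod = 5.46810/(1+0.0785) = 5.07010 yrs.
ΔP/P ≈ -D_mod · Δy = -5.07010 × (-0.013) = +0.065911 = +6.5911%.

+6.59%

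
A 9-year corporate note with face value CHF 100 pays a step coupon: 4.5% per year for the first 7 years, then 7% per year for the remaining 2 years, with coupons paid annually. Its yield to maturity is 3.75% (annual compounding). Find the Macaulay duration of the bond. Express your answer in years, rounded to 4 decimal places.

Periodic yield y = 0.0375. Discount each cash flow and weight by its year:
  t   CF        PV=CF/(1+0.0375)^t    t·PV
  1         4.50         4.3373         4.3373
  2         4.50         4.1806         8.3612
  3         4.50         4.0295        12.0884
  4         4.50         3.8838        15.5353
  5         4.50         3.7434        18.7172
  6         4.50         3.6081        21.6489
  7         4.50         3.4777        24.3441
  8         7.00         5.2143        41.7141
  9       107.00        76.8229       691.4063
  Σ                    109.2977       838.1529
Price P = Σ PV = 109.2977.
Macaulay duration = Σ(t·PV) / P = 838.1529 / 109.2977 = 7.66853 years.

7.6685 years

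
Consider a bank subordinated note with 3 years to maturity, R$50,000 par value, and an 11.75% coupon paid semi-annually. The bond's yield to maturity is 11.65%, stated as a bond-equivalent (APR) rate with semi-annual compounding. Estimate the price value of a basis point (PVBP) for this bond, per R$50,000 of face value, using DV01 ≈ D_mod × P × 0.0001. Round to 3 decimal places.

Periodic yield y = 0.05825.
  t   CF        PV=CF/(1+0.05825)^t    t·PV
  1     2,937.50     2,775.8091     2,775.8091
  2     2,937.50     2,623.0183     5,246.0366
  3     2,937.50     2,478.6377     7,435.9130
  4     2,937.50     2,342.2043     9,368.8170
  5     2,937.50     2,213.2807    11,066.4033
  6    52,937.50    37,690.6619   226,143.9716
  Σ                 50,123.6119   262,036.9507
P = 50,123.6119; D_Mac = 5.22781 half-year periods = 2.61391 yrs; D_mod = 2.47003 yrs.
DV01 ≈ 2.47003 × 50,123.6119 × 0.0001 = 12.380673.

R$12.381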